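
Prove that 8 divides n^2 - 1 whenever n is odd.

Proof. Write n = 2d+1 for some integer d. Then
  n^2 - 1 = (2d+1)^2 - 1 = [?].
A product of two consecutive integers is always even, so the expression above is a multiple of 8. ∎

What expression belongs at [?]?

4d(d + 1)

(2d+1)^2 - 1 = 4d^2 + 4d + 1 - 1 = 4d^2 + 4d = 4d(d+1).
Since d and d+1 are consecutive, d(d+1) is even, and 4·(even) is a multiple of 8.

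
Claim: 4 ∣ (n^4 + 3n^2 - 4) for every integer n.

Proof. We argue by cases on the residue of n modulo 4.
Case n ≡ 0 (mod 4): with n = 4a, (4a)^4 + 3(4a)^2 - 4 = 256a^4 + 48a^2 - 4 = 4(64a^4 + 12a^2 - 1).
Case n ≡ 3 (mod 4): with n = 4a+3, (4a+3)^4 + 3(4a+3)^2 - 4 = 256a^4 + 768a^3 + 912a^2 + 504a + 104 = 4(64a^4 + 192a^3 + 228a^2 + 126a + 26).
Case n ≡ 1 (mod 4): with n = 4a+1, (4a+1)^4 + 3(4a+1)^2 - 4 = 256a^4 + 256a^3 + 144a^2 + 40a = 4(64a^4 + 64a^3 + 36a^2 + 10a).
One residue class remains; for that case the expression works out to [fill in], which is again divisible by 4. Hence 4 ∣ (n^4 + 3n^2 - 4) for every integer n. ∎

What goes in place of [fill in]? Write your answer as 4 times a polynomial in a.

4(64a^4 + 128a^3 + 108a^2 + 44a + 6)

The residues treated are {0, 3, 1}, so the missing case is n ≡ 2 (mod 4); write n = 4a+2.
Then (4a+2)^4 + 3(4a+2)^2 - 4 = 256a^4 + 512a^3 + 432a^2 + 176a + 24 = 4(64a^4 + 128a^3 + 108a^2 + 44a + 6).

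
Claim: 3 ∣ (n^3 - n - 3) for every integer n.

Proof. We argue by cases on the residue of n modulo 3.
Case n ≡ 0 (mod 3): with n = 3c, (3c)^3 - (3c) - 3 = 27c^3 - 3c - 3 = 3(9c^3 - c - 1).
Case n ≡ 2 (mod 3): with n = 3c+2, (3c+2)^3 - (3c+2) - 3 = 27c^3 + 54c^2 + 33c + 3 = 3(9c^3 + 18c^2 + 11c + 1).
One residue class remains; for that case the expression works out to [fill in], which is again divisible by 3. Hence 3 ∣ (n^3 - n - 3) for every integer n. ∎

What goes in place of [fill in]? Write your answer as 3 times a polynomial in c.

Only n ≡ 1 (mod 3) is unaccounted for. Put n = 3c+1:
(3c+1)^3 - (3c+1) - 3 expands to 27c^3 + 27c^2 + 6c - 3,
and factoring out 3 leaves 3(9c^3 + 9c^2 + 2c - 1).

3(9c^3 + 9c^2 + 2c - 1)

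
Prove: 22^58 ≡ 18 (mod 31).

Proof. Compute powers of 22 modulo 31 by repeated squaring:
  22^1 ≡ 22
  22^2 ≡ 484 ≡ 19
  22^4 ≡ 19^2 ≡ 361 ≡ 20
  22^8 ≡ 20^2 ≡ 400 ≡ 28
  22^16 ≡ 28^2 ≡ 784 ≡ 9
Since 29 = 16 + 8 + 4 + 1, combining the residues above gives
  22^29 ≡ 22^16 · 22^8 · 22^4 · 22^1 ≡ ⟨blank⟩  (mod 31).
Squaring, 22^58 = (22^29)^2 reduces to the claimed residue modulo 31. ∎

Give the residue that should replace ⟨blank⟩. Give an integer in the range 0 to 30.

22^16 · 22^8 · 22^4 · 22^1 ≡ 9 · 28 · 20 · 22 = 110880.
110880 mod 31 = 24, so 22^29 ≡ 24 (mod 31).

24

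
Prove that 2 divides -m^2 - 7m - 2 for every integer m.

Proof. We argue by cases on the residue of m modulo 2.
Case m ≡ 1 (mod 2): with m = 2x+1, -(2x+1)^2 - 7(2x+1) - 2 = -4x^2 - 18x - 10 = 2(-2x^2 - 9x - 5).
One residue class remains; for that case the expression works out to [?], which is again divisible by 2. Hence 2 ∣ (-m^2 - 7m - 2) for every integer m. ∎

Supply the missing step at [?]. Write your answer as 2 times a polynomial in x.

Only m ≡ 0 (mod 2) is unaccounted for. Put m = 2x:
-(2x)^2 - 7(2x) - 2 expands to -4x^2 - 14x - 2,
and factoring out 2 leaves 2(-2x^2 - 7x - 1).

2(-2x^2 - 7x - 1)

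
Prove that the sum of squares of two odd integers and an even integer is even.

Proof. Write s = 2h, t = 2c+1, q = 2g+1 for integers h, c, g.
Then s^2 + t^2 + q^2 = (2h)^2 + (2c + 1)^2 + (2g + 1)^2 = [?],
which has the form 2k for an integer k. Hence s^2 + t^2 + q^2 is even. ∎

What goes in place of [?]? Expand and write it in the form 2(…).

2(2c^2 + 2c + 2g^2 + 2g + 2h^2 + 1)

Expanding: (2h)^2 + (2c + 1)^2 + (2g + 1)^2 = 4c^2 + 4c + 4g^2 + 4g + 4h^2 + 2.
Every term is even; pulling out the factor of 2 gives 2(2c^2 + 2c + 2g^2 + 2g + 2h^2 + 1).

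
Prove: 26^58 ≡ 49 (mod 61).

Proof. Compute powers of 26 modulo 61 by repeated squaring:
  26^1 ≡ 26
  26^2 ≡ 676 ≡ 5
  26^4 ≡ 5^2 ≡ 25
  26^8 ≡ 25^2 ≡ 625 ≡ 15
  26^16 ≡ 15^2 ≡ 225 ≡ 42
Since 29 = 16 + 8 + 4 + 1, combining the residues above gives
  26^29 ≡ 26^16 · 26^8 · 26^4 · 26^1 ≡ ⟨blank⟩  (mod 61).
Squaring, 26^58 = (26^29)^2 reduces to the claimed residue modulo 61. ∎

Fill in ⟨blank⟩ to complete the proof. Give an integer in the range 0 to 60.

26^16 · 26^8 · 26^4 · 26^1 ≡ 42 · 15 · 25 · 26 = 409500.
409500 mod 61 = 7, so 26^29 ≡ 7 (mod 61).

7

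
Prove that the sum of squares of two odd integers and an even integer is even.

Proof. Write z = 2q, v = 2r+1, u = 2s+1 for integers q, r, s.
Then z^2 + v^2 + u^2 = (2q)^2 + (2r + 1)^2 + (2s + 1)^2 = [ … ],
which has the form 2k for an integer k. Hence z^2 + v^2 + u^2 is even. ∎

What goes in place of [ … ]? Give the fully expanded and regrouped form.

2(2q^2 + 2r^2 + 2r + 2s^2 + 2s + 1)

Expanding: (2q)^2 + (2r + 1)^2 + (2s + 1)^2 = 4q^2 + 4r^2 + 4r + 4s^2 + 4s + 2.
Every term is even; pulling out the factor of 2 gives 2(2q^2 + 2r^2 + 2r + 2s^2 + 2s + 1).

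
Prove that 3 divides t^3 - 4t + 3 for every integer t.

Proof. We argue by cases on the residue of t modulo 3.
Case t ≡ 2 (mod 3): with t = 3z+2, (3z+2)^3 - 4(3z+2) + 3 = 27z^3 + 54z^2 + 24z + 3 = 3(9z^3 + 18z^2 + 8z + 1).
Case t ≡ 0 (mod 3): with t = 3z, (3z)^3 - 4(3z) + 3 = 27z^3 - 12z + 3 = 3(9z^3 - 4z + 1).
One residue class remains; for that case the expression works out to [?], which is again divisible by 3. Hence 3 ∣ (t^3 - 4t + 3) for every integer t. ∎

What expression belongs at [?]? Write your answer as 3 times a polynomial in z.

3(9z^3 + 9z^2 - z)

The residues treated are {2, 0}, so the missing case is t ≡ 1 (mod 3); write t = 3z+1.
Then (3z+1)^3 - 4(3z+1) + 3 = 27z^3 + 27z^2 - 3z = 3(9z^3 + 9z^2 - z).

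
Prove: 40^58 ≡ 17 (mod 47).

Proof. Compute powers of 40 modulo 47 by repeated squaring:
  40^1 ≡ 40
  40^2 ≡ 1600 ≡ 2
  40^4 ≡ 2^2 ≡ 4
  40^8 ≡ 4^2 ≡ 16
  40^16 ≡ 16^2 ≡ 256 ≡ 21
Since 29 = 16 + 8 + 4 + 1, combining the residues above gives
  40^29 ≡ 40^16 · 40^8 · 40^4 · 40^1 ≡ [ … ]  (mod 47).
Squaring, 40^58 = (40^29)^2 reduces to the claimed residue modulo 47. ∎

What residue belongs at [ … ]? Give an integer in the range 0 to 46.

40^16 · 40^8 · 40^4 · 40^1 ≡ 21 · 16 · 4 · 40 = 53760.
53760 mod 47 = 39, so 40^29 ≡ 39 (mod 47).

39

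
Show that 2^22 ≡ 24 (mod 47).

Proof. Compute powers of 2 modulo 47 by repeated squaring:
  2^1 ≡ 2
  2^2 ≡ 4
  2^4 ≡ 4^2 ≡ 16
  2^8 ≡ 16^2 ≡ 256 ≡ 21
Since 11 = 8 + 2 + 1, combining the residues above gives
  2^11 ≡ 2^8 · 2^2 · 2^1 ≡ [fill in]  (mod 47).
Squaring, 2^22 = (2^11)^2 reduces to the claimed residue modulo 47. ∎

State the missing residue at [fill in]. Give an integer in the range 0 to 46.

2^8 · 2^2 · 2^1 ≡ 21 · 4 · 2 = 168.
168 mod 47 = 27, so 2^11 ≡ 27 (mod 47).

27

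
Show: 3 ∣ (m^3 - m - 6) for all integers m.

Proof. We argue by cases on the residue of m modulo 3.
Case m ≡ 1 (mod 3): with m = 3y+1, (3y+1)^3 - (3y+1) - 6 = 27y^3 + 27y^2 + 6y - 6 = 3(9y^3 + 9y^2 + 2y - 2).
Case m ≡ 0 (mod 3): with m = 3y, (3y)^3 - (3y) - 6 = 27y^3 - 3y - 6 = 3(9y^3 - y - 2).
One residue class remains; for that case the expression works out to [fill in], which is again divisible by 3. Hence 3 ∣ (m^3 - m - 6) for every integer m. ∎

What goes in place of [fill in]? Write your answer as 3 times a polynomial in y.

The residues treated are {1, 0}, so the missing case is m ≡ 2 (mod 3); write m = 3y+2.
Then (3y+2)^3 - (3y+2) - 6 = 27y^3 + 54y^2 + 33y = 3(9y^3 + 18y^2 + 11y).

3(9y^3 + 18y^2 + 11y)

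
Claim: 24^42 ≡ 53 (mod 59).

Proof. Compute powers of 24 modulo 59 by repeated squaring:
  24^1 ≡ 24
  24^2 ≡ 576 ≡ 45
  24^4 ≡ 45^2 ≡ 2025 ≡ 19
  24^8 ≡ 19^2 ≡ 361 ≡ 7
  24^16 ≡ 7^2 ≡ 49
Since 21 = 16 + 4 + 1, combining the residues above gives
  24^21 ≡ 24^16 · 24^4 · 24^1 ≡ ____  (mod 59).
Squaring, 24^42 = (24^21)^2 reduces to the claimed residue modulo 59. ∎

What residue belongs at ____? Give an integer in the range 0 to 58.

Multiply the listed residues: 49 · 19 · 24 = 931 → 22344.
Reducing modulo 59: 22344 = 378·59 + 42, so 24^21 ≡ 42.

42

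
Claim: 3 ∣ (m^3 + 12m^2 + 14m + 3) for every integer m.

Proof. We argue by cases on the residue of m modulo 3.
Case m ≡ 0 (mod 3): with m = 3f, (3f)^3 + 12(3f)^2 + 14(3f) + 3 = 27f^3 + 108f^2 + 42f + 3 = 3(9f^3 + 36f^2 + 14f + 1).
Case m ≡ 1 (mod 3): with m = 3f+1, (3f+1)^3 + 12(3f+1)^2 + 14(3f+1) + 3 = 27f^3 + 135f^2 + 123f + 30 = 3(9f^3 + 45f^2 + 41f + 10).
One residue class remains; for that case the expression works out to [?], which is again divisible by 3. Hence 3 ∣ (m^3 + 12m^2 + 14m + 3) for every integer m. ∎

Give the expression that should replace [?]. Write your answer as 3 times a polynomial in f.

Only m ≡ 2 (mod 3) is unaccounted for. Put m = 3f+2:
(3f+2)^3 + 12(3f+2)^2 + 14(3f+2) + 3 expands to 27f^3 + 162f^2 + 222f + 87,
and factoring out 3 leaves 3(9f^3 + 54f^2 + 74f + 29).

3(9f^3 + 54f^2 + 74f + 29)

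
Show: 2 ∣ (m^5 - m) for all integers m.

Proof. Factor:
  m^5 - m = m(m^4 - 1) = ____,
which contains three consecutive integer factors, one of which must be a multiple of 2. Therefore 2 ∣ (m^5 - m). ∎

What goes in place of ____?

(m - 1)m(m + 1)(m^2 + 1)

m^4 - 1 = (m^2 - 1)(m^2 + 1), and m^2 - 1 = (m-1)(m+1).
So m(m^4 - 1) = (m - 1)m(m + 1)(m^2 + 1).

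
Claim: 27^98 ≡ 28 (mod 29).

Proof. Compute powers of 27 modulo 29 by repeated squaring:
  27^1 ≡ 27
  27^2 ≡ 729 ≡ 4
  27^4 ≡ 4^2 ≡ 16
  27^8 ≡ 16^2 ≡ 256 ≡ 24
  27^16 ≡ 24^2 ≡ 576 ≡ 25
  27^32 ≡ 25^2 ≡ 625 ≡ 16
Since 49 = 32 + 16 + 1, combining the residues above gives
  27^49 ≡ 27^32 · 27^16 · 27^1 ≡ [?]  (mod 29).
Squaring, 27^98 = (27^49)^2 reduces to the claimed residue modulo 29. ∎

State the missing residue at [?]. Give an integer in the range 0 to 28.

12

Multiply the listed residues: 16 · 25 · 27 = 400 → 10800.
Reducing modulo 29: 10800 = 372·29 + 12, so 27^49 ≡ 12.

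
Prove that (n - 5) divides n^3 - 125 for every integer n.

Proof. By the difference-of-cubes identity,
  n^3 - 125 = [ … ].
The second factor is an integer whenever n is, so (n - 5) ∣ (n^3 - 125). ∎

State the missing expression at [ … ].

(n - 5)(n^2 + 5n + 25)

a^3 - b^3 = (a - b)(a^2 + ab + b^2). With a = n, b = 5:
n^3 - 125 = (n - 5)(n^2 + 5n + 25).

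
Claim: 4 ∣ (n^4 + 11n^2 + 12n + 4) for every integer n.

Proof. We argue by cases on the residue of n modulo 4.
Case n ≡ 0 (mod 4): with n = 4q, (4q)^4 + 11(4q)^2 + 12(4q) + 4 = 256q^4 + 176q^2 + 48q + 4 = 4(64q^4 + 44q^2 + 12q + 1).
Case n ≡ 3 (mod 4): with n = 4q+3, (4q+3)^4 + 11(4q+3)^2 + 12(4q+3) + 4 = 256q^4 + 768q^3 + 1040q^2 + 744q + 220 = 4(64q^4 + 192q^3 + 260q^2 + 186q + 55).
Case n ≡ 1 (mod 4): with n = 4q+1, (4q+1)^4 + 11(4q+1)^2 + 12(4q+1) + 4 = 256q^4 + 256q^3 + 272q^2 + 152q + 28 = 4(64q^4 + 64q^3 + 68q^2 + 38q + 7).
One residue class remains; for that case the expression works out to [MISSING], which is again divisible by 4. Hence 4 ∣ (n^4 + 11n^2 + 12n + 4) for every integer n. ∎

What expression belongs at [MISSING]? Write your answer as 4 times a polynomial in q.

Only n ≡ 2 (mod 4) is unaccounted for. Put n = 4q+2:
(4q+2)^4 + 11(4q+2)^2 + 12(4q+2) + 4 expands to 256q^4 + 512q^3 + 560q^2 + 352q + 88,
and factoring out 4 leaves 4(64q^4 + 128q^3 + 140q^2 + 88q + 22).

4(64q^4 + 128q^3 + 140q^2 + 88q + 22)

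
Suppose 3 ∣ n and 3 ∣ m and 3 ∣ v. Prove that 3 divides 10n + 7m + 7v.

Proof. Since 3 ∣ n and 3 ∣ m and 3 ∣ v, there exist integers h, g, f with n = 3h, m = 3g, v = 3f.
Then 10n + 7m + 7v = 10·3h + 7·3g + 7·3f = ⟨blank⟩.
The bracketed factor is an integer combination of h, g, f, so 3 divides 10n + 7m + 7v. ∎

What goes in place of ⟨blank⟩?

3(7f + 7g + 10h)

Pull the common 3 out of every term: 10·3h + 7·3g + 7·3f = 3(7f + 7g + 10h).
7f + 7g + 10h is an integer, which exhibits the divisibility.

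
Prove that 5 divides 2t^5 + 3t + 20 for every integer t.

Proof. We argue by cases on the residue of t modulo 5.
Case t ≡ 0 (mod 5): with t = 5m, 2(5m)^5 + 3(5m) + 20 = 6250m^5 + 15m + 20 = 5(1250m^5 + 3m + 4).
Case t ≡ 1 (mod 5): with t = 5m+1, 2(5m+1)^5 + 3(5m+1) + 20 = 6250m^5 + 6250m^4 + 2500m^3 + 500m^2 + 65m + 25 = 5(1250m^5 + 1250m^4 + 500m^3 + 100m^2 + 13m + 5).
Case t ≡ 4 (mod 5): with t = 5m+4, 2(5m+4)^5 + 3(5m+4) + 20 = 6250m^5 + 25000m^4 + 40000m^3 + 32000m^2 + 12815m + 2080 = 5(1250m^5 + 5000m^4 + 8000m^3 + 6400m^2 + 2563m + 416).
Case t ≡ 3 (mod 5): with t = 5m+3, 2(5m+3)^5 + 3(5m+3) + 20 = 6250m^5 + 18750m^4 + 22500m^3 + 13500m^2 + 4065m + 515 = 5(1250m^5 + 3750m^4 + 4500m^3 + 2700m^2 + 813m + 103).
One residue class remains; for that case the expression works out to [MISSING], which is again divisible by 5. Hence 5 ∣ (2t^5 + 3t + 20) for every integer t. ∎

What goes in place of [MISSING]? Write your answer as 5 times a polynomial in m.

The residues treated are {0, 1, 4, 3}, so the missing case is t ≡ 2 (mod 5); write t = 5m+2.
Then 2(5m+2)^5 + 3(5m+2) + 20 = 6250m^5 + 12500m^4 + 10000m^3 + 4000m^2 + 815m + 90 = 5(1250m^5 + 2500m^4 + 2000m^3 + 800m^2 + 163m + 18).

5(1250m^5 + 2500m^4 + 2000m^3 + 800m^2 + 163m + 18)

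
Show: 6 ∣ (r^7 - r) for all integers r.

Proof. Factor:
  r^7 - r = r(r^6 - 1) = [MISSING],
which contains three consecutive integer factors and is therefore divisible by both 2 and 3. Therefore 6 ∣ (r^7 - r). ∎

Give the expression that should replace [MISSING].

(r - 1)r(r + 1)(r^4 + r^2 + 1)

r^6 - 1 = (r^2 - 1)(r^4 + r^2 + 1), and r^2 - 1 = (r-1)(r+1).
So r(r^6 - 1) = (r - 1)r(r + 1)(r^4 + r^2 + 1).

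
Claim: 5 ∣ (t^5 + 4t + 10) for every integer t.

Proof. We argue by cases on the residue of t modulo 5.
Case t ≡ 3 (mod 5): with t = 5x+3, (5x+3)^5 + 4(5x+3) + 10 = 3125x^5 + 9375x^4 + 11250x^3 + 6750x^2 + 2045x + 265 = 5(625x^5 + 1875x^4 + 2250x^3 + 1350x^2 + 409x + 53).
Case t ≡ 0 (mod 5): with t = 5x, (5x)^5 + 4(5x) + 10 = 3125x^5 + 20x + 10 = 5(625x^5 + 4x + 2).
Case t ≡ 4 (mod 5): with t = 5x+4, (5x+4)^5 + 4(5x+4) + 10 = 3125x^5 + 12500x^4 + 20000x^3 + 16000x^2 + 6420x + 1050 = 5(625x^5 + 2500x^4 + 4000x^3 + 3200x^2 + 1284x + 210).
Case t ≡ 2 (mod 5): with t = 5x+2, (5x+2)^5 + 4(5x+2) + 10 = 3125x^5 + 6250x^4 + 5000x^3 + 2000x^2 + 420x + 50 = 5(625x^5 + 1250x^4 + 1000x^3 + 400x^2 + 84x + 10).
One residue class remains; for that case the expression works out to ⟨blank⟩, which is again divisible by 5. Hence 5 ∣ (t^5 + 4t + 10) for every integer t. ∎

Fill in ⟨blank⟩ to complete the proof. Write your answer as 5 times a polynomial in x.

5(625x^5 + 625x^4 + 250x^3 + 50x^2 + 9x + 3)

Only t ≡ 1 (mod 5) is unaccounted for. Put t = 5x+1:
(5x+1)^5 + 4(5x+1) + 10 expands to 3125x^5 + 3125x^4 + 1250x^3 + 250x^2 + 45x + 15,
and factoring out 5 leaves 5(625x^5 + 625x^4 + 250x^3 + 50x^2 + 9x + 3).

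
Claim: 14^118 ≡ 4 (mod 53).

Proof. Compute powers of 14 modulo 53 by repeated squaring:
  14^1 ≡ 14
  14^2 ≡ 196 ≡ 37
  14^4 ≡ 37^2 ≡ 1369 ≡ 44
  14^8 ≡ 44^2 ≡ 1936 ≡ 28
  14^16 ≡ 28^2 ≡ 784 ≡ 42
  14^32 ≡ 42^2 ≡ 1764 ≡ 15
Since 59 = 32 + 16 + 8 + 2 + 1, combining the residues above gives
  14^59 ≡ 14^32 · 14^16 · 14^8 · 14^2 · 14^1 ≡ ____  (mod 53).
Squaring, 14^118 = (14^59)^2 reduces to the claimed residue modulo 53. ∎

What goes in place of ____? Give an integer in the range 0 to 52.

2

14^32 · 14^16 · 14^8 · 14^2 · 14^1 ≡ 15 · 42 · 28 · 37 · 14 = 9137520.
9137520 mod 53 = 2, so 14^59 ≡ 2 (mod 53).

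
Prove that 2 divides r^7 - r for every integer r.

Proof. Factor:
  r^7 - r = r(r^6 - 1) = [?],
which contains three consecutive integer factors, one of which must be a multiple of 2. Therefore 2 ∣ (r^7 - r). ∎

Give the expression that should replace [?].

(r - 1)r(r + 1)(r^4 + r^2 + 1)

r^6 - 1 = (r^2 - 1)(r^4 + r^2 + 1), and r^2 - 1 = (r-1)(r+1).
So r(r^6 - 1) = (r - 1)r(r + 1)(r^4 + r^2 + 1).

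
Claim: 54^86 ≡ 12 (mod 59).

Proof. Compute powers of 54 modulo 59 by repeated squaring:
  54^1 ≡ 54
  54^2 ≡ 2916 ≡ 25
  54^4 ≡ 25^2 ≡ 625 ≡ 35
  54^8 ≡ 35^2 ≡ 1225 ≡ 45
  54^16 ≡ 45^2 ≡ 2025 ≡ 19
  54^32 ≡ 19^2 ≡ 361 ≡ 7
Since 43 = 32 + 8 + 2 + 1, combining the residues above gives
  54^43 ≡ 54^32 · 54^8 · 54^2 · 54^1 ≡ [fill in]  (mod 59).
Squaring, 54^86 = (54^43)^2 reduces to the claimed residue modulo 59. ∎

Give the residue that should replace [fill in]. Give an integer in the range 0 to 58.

54^32 · 54^8 · 54^2 · 54^1 ≡ 7 · 45 · 25 · 54 = 425250.
425250 mod 59 = 37, so 54^43 ≡ 37 (mod 59).

37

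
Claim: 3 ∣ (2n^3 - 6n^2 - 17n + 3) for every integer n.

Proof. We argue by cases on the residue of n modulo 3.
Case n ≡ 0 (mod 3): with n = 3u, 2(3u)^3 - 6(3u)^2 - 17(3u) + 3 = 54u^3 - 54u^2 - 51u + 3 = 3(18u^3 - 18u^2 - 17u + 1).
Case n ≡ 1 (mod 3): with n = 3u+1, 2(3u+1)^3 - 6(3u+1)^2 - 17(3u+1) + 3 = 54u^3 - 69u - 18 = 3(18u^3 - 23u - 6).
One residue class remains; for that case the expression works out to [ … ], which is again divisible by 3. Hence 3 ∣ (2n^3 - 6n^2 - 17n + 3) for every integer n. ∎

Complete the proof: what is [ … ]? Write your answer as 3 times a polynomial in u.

3(18u^3 + 18u^2 - 17u - 13)

The residues treated are {0, 1}, so the missing case is n ≡ 2 (mod 3); write n = 3u+2.
Then 2(3u+2)^3 - 6(3u+2)^2 - 17(3u+2) + 3 = 54u^3 + 54u^2 - 51u - 39 = 3(18u^3 + 18u^2 - 17u - 13).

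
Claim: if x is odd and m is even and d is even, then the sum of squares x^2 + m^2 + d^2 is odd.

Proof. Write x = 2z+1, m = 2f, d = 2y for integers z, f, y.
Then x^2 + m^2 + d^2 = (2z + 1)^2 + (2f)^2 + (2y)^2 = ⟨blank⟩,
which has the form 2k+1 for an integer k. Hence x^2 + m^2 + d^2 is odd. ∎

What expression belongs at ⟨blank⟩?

Expanding: (2z + 1)^2 + (2f)^2 + (2y)^2 = 4f^2 + 4y^2 + 4z^2 + 4z + 1.
Every term except the constant is even, so this is 2(2f^2 + 2y^2 + 2z^2 + 2z) + 1,
and 2f^2 + 2y^2 + 2z^2 + 2z ∈ ℤ gives the required form.

2(2f^2 + 2y^2 + 2z^2 + 2z) + 1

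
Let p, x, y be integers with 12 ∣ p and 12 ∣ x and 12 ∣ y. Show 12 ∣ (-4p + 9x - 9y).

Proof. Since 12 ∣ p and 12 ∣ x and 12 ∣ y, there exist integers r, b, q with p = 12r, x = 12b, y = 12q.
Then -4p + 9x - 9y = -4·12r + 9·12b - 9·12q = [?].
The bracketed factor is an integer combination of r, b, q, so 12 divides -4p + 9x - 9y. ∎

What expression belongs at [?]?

Each term has a factor of 12: -4·12r + 9·12b - 9·12q = 12·(9b - 9q - 4r).
Since 9b - 9q - 4r is an integer, 12 ∣ (-4p + 9x - 9y).

12(9b - 9q - 4r)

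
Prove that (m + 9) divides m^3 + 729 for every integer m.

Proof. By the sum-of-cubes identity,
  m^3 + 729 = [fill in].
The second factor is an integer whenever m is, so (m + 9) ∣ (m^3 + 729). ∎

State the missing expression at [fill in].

(m + 9)(m^2 - 9m + 81)

a^3 + b^3 = (a + b)(a^2 - ab + b^2). With a = m, b = 9:
m^3 + 729 = (m + 9)(m^2 - 9m + 81).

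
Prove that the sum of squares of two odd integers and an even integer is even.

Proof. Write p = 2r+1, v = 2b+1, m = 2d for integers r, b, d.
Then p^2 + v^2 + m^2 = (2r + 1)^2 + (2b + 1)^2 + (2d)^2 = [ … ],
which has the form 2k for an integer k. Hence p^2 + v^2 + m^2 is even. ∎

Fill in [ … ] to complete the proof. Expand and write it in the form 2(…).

2(2b^2 + 2b + 2d^2 + 2r^2 + 2r + 1)

(2r + 1)^2 + (2b + 1)^2 + (2d)^2 = 4b^2 + 4b + 4d^2 + 4r^2 + 4r + 2
= 2(2b^2 + 2b + 2d^2 + 2r^2 + 2r + 1).
Since 2b^2 + 2b + 2d^2 + 2r^2 + 2r + 1 is an integer, the sum of squares is of the form 2k for an integer k.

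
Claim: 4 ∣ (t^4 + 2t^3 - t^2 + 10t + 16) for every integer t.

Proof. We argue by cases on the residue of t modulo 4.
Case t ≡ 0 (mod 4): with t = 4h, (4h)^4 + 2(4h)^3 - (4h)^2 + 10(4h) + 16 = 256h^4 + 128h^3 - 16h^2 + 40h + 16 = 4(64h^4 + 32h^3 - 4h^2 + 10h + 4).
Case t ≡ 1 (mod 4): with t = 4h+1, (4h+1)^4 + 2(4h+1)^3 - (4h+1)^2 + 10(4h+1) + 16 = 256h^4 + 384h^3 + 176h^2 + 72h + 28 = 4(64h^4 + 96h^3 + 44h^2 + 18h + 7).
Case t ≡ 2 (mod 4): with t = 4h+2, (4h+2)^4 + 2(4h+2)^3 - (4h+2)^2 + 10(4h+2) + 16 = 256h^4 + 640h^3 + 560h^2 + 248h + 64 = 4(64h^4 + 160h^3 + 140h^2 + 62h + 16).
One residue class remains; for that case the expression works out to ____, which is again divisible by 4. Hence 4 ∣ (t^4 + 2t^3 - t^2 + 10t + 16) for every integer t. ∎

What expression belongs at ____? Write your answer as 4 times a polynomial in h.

The residues treated are {0, 1, 2}, so the missing case is t ≡ 3 (mod 4); write t = 4h+3.
Then (4h+3)^4 + 2(4h+3)^3 - (4h+3)^2 + 10(4h+3) + 16 = 256h^4 + 896h^3 + 1136h^2 + 664h + 172 = 4(64h^4 + 224h^3 + 284h^2 + 166h + 43).

4(64h^4 + 224h^3 + 284h^2 + 166h + 43)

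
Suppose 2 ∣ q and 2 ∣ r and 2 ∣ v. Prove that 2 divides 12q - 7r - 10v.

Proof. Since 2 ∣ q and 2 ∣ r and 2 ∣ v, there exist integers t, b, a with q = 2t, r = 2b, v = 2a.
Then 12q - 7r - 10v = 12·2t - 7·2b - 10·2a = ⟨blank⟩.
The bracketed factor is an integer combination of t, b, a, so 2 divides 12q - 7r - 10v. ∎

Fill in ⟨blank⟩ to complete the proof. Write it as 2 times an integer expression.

Pull the common 2 out of every term: 12·2t - 7·2b - 10·2a = 2(-10a - 7b + 12t).
-10a - 7b + 12t is an integer, which exhibits the divisibility.

2(-10a - 7b + 12t)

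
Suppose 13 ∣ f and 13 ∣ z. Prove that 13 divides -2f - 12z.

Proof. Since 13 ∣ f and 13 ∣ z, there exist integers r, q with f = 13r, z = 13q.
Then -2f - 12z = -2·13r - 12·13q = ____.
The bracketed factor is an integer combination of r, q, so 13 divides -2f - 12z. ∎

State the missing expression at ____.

Each term has a factor of 13: -2·13r - 12·13q = 13·(-12q - 2r).
Since -12q - 2r is an integer, 13 ∣ (-2f - 12z).

13(-12q - 2r)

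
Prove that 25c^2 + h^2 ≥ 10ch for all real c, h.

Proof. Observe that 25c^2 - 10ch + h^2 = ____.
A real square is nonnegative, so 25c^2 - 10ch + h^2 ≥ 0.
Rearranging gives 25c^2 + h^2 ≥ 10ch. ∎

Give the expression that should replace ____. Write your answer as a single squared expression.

(5c - h)^2

The leading and trailing coefficients are 5^2 and 1^2, and 10 = 2·5·1, so the trinomial is (5c - h)^2.
Hence 25c^2 - 10ch + h^2 ≥ 0.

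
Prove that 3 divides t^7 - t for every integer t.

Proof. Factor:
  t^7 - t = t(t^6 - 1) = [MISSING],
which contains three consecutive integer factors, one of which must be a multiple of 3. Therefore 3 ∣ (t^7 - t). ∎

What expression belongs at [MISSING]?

t^6 - 1 = (t^2 - 1)(t^4 + t^2 + 1), and t^2 - 1 = (t-1)(t+1).
So t(t^6 - 1) = (t - 1)t(t + 1)(t^4 + t^2 + 1).

(t - 1)t(t + 1)(t^4 + t^2 + 1)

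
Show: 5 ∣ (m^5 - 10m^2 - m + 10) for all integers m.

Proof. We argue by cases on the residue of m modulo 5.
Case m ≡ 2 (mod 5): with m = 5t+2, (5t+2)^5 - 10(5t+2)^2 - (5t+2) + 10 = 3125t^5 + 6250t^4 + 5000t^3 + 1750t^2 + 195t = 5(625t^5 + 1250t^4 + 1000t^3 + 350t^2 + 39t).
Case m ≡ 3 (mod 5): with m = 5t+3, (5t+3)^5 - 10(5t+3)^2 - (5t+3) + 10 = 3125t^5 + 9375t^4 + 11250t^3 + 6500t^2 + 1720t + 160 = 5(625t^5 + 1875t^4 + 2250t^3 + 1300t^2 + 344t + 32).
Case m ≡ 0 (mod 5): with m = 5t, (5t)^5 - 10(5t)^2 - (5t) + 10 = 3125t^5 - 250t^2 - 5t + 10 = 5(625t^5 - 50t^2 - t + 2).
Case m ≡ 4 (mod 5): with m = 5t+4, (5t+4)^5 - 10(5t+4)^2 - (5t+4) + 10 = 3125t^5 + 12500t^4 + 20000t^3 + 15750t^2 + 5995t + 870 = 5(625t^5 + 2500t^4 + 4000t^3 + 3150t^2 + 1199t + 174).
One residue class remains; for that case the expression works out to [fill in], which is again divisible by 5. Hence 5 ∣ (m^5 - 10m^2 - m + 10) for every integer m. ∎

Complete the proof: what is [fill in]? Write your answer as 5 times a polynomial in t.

The residues treated are {2, 3, 0, 4}, so the missing case is m ≡ 1 (mod 5); write m = 5t+1.
Then (5t+1)^5 - 10(5t+1)^2 - (5t+1) + 10 = 3125t^5 + 3125t^4 + 1250t^3 - 80t = 5(625t^5 + 625t^4 + 250t^3 - 16t).

5(625t^5 + 625t^4 + 250t^3 - 16t)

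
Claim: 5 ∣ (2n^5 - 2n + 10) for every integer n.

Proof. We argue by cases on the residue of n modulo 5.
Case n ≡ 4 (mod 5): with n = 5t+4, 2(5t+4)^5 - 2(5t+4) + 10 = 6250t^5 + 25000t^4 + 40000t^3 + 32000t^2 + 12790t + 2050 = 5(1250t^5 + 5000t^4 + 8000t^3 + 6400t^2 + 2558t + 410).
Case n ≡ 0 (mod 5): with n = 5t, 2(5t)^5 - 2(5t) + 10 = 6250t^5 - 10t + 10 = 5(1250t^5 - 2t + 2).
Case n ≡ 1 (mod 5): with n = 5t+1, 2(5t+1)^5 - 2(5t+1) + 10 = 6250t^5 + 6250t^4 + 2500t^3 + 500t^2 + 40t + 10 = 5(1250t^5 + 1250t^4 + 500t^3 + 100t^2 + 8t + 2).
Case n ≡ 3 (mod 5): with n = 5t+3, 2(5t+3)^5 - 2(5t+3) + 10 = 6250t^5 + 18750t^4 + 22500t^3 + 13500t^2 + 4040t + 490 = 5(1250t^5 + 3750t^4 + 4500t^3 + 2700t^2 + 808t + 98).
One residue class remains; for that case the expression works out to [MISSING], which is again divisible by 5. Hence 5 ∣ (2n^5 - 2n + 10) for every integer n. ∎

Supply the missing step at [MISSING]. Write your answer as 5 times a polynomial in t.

The residues treated are {4, 0, 1, 3}, so the missing case is n ≡ 2 (mod 5); write n = 5t+2.
Then 2(5t+2)^5 - 2(5t+2) + 10 = 6250t^5 + 12500t^4 + 10000t^3 + 4000t^2 + 790t + 70 = 5(1250t^5 + 2500t^4 + 2000t^3 + 800t^2 + 158t + 14).

5(1250t^5 + 2500t^4 + 2000t^3 + 800t^2 + 158t + 14)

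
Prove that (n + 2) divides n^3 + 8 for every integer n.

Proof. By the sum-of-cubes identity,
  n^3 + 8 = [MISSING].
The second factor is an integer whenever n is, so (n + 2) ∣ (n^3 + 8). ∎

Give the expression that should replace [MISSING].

a^3 + b^3 = (a + b)(a^2 - ab + b^2). With a = n, b = 2:
n^3 + 8 = (n + 2)(n^2 - 2n + 4).

(n + 2)(n^2 - 2n + 4)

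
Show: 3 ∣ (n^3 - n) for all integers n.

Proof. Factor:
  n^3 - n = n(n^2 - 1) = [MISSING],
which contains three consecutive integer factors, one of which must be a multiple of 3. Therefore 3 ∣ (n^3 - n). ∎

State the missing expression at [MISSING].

(n - 1)n(n + 1)

n(n^2 - 1) = n(n - 1)(n + 1) = (n - 1)n(n + 1).
These three factors are consecutive integers, so their product is divisible by 3.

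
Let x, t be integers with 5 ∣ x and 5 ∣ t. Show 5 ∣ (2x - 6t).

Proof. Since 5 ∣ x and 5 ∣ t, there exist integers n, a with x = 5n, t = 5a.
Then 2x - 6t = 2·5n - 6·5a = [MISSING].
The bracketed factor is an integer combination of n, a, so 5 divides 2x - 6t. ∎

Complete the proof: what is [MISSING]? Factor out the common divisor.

5(-6a + 2n)

Pull the common 5 out of every term: 2·5n - 6·5a = 5(-6a + 2n).
-6a + 2n is an integer, which exhibits the divisibility.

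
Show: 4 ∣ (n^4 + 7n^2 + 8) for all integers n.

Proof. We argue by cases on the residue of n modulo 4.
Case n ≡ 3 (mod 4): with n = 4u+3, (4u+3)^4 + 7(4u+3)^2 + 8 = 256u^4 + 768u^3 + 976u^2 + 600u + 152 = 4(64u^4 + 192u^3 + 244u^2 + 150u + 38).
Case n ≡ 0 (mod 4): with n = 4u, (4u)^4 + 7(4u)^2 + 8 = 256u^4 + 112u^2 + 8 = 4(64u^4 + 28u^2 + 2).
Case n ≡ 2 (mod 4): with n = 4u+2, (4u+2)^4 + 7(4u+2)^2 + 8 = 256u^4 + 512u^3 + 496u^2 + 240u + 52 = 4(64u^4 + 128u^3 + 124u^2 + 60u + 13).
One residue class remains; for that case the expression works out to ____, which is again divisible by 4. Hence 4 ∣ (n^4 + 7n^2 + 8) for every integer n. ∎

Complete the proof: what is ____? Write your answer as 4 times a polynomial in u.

The residues treated are {3, 0, 2}, so the missing case is n ≡ 1 (mod 4); write n = 4u+1.
Then (4u+1)^4 + 7(4u+1)^2 + 8 = 256u^4 + 256u^3 + 208u^2 + 72u + 16 = 4(64u^4 + 64u^3 + 52u^2 + 18u + 4).

4(64u^4 + 64u^3 + 52u^2 + 18u + 4)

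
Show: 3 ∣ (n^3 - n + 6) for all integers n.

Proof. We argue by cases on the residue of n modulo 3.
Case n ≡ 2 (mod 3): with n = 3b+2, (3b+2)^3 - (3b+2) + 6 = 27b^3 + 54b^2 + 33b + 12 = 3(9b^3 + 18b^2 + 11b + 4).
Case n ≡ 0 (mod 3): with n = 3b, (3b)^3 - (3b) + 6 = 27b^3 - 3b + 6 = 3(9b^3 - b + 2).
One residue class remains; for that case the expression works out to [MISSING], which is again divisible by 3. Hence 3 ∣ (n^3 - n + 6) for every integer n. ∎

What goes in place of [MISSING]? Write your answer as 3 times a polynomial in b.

3(9b^3 + 9b^2 + 2b + 2)

The residues treated are {2, 0}, so the missing case is n ≡ 1 (mod 3); write n = 3b+1.
Then (3b+1)^3 - (3b+1) + 6 = 27b^3 + 27b^2 + 6b + 6 = 3(9b^3 + 9b^2 + 2b + 2).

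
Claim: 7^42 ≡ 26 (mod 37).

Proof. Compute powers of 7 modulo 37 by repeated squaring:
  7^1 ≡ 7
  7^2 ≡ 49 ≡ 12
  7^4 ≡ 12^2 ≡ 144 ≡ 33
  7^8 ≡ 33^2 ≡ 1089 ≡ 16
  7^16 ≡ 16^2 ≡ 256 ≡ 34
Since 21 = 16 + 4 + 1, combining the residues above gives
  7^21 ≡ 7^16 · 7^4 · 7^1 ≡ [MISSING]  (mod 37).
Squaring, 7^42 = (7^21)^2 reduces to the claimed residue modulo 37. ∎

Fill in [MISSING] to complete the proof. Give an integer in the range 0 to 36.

7^16 · 7^4 · 7^1 ≡ 34 · 33 · 7 = 7854.
7854 mod 37 = 10, so 7^21 ≡ 10 (mod 37).

10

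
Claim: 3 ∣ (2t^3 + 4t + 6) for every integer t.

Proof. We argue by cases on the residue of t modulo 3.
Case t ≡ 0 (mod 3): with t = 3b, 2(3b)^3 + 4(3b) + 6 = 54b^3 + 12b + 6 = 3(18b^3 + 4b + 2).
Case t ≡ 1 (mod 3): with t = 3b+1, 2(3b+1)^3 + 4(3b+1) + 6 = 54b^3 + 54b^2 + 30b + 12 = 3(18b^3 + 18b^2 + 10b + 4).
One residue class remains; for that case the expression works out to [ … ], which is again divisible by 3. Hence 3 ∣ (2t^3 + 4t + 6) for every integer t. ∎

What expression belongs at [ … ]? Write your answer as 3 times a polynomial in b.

The residues treated are {0, 1}, so the missing case is t ≡ 2 (mod 3); write t = 3b+2.
Then 2(3b+2)^3 + 4(3b+2) + 6 = 54b^3 + 108b^2 + 84b + 30 = 3(18b^3 + 36b^2 + 28b + 10).

3(18b^3 + 36b^2 + 28b + 10)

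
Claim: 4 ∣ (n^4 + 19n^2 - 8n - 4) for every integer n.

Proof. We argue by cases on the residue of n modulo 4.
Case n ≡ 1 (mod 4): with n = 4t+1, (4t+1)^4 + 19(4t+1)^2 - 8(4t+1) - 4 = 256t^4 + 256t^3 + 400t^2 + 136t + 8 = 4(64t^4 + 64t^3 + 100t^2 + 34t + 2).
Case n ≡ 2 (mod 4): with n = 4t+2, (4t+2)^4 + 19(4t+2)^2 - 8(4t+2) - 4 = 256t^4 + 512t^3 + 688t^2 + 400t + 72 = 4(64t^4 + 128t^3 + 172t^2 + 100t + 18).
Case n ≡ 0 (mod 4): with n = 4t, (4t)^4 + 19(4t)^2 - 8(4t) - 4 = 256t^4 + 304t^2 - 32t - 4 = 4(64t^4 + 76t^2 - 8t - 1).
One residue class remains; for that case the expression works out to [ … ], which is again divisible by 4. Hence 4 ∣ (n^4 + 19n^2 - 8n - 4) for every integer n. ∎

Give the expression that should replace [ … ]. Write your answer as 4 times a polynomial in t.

4(64t^4 + 192t^3 + 292t^2 + 214t + 56)

Only n ≡ 3 (mod 4) is unaccounted for. Put n = 4t+3:
(4t+3)^4 + 19(4t+3)^2 - 8(4t+3) - 4 expands to 256t^4 + 768t^3 + 1168t^2 + 856t + 224,
and factoring out 4 leaves 4(64t^4 + 192t^3 + 292t^2 + 214t + 56).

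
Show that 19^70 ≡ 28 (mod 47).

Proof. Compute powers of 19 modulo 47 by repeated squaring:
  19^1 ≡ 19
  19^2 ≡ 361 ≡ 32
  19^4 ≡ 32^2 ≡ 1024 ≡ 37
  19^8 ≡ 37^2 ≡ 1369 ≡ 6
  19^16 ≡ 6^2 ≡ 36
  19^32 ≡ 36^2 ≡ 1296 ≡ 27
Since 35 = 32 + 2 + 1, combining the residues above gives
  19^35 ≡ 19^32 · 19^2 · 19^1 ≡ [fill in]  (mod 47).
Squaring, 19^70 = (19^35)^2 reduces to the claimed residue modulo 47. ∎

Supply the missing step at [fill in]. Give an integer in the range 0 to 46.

13

Multiply the listed residues: 27 · 32 · 19 = 864 → 16416.
Reducing modulo 47: 16416 = 349·47 + 13, so 19^35 ≡ 13.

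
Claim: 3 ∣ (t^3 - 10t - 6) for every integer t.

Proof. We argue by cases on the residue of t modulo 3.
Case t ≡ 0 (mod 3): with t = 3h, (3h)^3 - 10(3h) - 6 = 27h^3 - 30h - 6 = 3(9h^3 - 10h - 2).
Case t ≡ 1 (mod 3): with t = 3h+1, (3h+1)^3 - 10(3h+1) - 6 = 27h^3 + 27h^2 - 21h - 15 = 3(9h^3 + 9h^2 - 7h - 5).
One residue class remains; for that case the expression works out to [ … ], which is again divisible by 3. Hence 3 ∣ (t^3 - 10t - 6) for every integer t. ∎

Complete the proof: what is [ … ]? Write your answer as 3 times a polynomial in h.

3(9h^3 + 18h^2 + 2h - 6)

Only t ≡ 2 (mod 3) is unaccounted for. Put t = 3h+2:
(3h+2)^3 - 10(3h+2) - 6 expands to 27h^3 + 54h^2 + 6h - 18,
and factoring out 3 leaves 3(9h^3 + 18h^2 + 2h - 6).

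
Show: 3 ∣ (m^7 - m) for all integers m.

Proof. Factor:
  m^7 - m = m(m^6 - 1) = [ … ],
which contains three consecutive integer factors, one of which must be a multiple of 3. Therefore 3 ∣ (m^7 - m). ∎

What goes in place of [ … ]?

m^6 - 1 = (m^2 - 1)(m^4 + m^2 + 1), and m^2 - 1 = (m-1)(m+1).
So m(m^6 - 1) = (m - 1)m(m + 1)(m^4 + m^2 + 1).

(m - 1)m(m + 1)(m^4 + m^2 + 1)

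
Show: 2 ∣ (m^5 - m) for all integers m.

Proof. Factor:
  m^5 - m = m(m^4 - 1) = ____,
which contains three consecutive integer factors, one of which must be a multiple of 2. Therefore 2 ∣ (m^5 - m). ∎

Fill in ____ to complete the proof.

(m - 1)m(m + 1)(m^2 + 1)

m^4 - 1 = (m^2 - 1)(m^2 + 1), and m^2 - 1 = (m-1)(m+1).
So m(m^4 - 1) = (m - 1)m(m + 1)(m^2 + 1).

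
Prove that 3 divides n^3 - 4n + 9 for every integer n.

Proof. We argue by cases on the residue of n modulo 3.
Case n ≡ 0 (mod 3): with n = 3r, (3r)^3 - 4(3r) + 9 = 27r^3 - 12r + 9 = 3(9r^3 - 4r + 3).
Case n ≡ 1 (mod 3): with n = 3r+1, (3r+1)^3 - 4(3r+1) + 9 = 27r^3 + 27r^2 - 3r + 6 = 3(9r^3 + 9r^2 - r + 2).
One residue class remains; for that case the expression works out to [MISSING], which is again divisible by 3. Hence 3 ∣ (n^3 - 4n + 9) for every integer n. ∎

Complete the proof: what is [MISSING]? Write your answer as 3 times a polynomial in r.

3(9r^3 + 18r^2 + 8r + 3)

Only n ≡ 2 (mod 3) is unaccounted for. Put n = 3r+2:
(3r+2)^3 - 4(3r+2) + 9 expands to 27r^3 + 54r^2 + 24r + 9,
and factoring out 3 leaves 3(9r^3 + 18r^2 + 8r + 3).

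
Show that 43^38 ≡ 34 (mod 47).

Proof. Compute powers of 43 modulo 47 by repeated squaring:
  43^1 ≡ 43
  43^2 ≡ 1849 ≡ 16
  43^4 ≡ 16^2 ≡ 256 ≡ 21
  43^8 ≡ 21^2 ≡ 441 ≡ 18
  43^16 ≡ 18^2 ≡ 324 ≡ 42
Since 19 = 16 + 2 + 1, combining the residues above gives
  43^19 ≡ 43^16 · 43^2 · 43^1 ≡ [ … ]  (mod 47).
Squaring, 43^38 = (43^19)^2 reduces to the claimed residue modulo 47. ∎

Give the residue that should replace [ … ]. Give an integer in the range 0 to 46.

Multiply the listed residues: 42 · 16 · 43 = 672 → 28896.
Reducing modulo 47: 28896 = 614·47 + 38, so 43^19 ≡ 38.

38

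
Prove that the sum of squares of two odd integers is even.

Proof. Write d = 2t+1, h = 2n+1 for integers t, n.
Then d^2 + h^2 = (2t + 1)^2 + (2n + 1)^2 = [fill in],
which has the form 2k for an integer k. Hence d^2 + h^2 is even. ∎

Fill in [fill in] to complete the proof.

(2t + 1)^2 + (2n + 1)^2 = 4n^2 + 4n + 4t^2 + 4t + 2
= 2(2n^2 + 2n + 2t^2 + 2t + 1).
Since 2n^2 + 2n + 2t^2 + 2t + 1 is an integer, the sum of squares is of the form 2k for an integer k.

2(2n^2 + 2n + 2t^2 + 2t + 1)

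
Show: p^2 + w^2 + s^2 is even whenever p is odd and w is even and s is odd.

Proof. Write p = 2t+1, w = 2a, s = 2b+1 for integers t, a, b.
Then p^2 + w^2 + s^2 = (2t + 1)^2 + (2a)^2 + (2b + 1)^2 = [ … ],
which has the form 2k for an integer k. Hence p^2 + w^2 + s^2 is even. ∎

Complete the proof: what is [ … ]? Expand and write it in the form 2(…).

2(2a^2 + 2b^2 + 2b + 2t^2 + 2t + 1)

Expanding: (2t + 1)^2 + (2a)^2 + (2b + 1)^2 = 4a^2 + 4b^2 + 4b + 4t^2 + 4t + 2.
Every term is even; pulling out the factor of 2 gives 2(2a^2 + 2b^2 + 2b + 2t^2 + 2t + 1).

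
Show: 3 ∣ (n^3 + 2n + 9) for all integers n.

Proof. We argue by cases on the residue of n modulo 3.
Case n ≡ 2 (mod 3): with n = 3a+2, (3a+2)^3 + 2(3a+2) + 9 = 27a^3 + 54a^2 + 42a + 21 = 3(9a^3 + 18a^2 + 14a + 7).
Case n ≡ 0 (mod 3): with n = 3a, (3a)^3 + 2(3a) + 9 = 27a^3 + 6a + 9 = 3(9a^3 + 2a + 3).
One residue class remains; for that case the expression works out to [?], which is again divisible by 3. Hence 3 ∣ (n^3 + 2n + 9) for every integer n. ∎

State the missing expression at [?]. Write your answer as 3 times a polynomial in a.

The residues treated are {2, 0}, so the missing case is n ≡ 1 (mod 3); write n = 3a+1.
Then (3a+1)^3 + 2(3a+1) + 9 = 27a^3 + 27a^2 + 15a + 12 = 3(9a^3 + 9a^2 + 5a + 4).

3(9a^3 + 9a^2 + 5a + 4)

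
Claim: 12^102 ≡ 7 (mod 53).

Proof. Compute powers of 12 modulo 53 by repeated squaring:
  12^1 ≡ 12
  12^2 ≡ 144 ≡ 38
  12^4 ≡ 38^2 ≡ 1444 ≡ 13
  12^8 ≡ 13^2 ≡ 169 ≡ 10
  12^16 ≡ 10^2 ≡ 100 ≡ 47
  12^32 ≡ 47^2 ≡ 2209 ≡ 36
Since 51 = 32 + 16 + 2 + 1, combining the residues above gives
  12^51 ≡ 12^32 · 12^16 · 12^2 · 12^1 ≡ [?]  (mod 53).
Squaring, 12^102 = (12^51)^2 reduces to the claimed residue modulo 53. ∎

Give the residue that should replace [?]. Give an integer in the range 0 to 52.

12^32 · 12^16 · 12^2 · 12^1 ≡ 36 · 47 · 38 · 12 = 771552.
771552 mod 53 = 31, so 12^51 ≡ 31 (mod 53).

31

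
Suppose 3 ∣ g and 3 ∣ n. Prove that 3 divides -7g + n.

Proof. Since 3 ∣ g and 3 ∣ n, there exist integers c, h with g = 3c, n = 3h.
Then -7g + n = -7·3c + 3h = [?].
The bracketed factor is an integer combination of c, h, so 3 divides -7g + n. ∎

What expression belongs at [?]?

3(-7c + h)

Pull the common 3 out of every term: -7·3c + 3h = 3(-7c + h).
-7c + h is an integer, which exhibits the divisibility.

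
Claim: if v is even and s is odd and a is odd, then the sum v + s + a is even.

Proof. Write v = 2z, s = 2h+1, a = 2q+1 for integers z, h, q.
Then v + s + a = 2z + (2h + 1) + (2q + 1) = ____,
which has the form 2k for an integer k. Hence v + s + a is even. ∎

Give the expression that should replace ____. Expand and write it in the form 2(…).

2(h + q + z + 1)

2z + (2h + 1) + (2q + 1) = 2h + 2q + 2z + 2
= 2(h + q + z + 1).
Since h + q + z + 1 is an integer, the sum is of the form 2k for an integer k.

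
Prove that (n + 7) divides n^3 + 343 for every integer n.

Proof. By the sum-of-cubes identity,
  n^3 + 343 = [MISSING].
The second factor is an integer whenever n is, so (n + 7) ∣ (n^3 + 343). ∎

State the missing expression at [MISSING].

(n + 7)(n^2 - 7n + 49)

Polynomial division of n^3 + 343 by n + 7 leaves remainder 0 and quotient n^2 - 7n + 49.
Hence n^3 + 343 = (n + 7)(n^2 - 7n + 49).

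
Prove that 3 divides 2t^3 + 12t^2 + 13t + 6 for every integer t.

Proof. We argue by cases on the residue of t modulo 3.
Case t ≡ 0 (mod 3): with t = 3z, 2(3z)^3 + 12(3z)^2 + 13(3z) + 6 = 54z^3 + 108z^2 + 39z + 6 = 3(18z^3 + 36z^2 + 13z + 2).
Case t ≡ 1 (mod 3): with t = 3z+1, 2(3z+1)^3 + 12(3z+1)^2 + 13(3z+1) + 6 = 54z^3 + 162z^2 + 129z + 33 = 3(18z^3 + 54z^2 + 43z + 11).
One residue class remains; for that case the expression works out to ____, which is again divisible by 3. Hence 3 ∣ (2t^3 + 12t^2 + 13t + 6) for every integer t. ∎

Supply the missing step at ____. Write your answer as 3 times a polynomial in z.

The residues treated are {0, 1}, so the missing case is t ≡ 2 (mod 3); write t = 3z+2.
Then 2(3z+2)^3 + 12(3z+2)^2 + 13(3z+2) + 6 = 54z^3 + 216z^2 + 255z + 96 = 3(18z^3 + 72z^2 + 85z + 32).

3(18z^3 + 72z^2 + 85z + 32)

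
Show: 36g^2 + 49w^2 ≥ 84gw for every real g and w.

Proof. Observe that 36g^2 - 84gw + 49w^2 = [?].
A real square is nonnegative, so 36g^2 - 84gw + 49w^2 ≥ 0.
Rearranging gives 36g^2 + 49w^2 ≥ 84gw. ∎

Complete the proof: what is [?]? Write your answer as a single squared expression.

36g^2 - 84gw + 49w^2 is a perfect-square trinomial: the outer terms are (6g)^2 and (7w)^2, and the cross term is -2·6g·7w.
So 36g^2 - 84gw + 49w^2 = (6g - 7w)^2 ≥ 0.

(6g - 7w)^2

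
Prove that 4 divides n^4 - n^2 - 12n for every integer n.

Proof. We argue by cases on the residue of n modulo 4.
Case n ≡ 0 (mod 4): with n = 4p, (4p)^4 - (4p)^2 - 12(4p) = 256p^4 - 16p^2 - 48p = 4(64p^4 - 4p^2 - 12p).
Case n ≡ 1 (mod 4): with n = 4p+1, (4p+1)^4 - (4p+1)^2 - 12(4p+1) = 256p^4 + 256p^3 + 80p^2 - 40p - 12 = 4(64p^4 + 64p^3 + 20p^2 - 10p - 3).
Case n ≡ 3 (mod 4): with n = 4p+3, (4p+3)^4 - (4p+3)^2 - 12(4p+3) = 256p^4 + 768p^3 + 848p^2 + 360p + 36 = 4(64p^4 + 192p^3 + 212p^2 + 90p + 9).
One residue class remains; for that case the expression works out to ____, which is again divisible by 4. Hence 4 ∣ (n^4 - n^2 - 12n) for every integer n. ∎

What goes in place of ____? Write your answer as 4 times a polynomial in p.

4(64p^4 + 128p^3 + 92p^2 + 16p - 3)

The residues treated are {0, 1, 3}, so the missing case is n ≡ 2 (mod 4); write n = 4p+2.
Then (4p+2)^4 - (4p+2)^2 - 12(4p+2) = 256p^4 + 512p^3 + 368p^2 + 64p - 12 = 4(64p^4 + 128p^3 + 92p^2 + 16p - 3).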